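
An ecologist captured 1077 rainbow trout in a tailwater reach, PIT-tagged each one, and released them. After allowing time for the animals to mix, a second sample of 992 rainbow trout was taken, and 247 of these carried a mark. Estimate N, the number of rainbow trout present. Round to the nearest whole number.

N ≈ 4325

N = (1077 × 992) / 247 = 1068384 / 247 ≈ 4325.4 → 4325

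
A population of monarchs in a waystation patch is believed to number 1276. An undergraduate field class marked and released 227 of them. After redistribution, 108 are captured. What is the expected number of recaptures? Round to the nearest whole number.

Expected recaptures E[R] = M·C / N.
E[R] = 227 × 108 / 1276 = 24516 / 1276 ≈ 19.2 → 19

expected recaptures ≈ 19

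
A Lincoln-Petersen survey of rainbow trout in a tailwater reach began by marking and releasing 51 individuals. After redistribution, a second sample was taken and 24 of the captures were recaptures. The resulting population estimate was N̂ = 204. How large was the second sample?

C = 96

From N = M·C/R: C = N·R / M = 204·24 / 51 = 4896 / 51 = 96.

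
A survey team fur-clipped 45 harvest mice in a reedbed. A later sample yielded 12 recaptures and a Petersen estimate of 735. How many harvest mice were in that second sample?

From N = M·C/R: C = N·R / M = 735·12 / 45 = 8820 / 45 = 196.

C = 196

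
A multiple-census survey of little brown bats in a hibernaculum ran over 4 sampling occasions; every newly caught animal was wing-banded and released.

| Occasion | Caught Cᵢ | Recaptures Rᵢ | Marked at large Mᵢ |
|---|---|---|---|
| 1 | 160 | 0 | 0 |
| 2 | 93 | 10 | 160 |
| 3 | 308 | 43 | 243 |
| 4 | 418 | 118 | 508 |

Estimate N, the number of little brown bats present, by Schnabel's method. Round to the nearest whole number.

N ≈ 1766

Σ MᵢCᵢ = 0·160 + 160·93 + 243·308 + 508·418 = 0 + 14880 + 74844 + 212344 = 302068
Σ Rᵢ = 0 + 10 + 43 + 118 = 171
N̂ = 302068 / 171 ≈ 1766.48 → 1766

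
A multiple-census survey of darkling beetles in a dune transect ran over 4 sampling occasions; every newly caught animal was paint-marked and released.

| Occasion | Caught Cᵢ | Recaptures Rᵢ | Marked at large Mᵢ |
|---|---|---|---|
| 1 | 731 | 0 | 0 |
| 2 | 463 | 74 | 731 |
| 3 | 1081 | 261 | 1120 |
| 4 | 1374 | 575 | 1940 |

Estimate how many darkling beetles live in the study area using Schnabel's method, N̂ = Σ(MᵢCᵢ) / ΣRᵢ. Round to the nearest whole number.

N ≈ 4632

Σ MᵢCᵢ = 0·731 + 731·463 + 1120·1081 + 1940·1374 = 0 + 338453 + 1210720 + 2665560 = 4214733
Σ Rᵢ = 0 + 74 + 261 + 575 = 910
N̂ = 4214733 / 910 ≈ 4631.6 → 4632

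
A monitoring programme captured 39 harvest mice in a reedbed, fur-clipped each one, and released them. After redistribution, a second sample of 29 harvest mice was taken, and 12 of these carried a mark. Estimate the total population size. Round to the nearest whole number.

N = (39 × 29) / 12 = 1131 / 12 ≈ 94.2 → 94

N ≈ 94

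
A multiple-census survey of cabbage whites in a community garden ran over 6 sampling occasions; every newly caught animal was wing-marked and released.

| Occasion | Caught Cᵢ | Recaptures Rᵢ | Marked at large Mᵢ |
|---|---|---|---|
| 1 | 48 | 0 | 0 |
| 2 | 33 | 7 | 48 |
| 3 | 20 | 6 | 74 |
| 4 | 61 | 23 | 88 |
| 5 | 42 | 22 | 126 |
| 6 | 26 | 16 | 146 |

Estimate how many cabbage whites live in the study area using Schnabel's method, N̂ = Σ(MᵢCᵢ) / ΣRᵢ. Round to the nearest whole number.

N ≈ 237

Σ MᵢCᵢ = 0·48 + 48·33 + 74·20 + 88·61 + 126·42 + 146·26 = 0 + 1584 + 1480 + 5368 + 5292 + 3796 = 17520
Σ Rᵢ = 0 + 7 + 6 + 23 + 22 + 16 = 74
N̂ = 17520 / 74 ≈ 236.8 → 237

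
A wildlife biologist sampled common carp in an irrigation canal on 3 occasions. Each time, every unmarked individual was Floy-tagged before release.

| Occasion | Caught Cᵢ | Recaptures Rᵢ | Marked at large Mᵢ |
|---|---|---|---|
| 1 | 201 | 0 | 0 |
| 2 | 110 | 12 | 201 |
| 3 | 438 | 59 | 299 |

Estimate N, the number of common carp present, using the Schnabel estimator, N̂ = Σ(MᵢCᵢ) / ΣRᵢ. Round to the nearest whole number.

Σ MᵢCᵢ = 0·201 + 201·110 + 299·438 = 0 + 22110 + 130962 = 153072
Σ Rᵢ = 0 + 12 + 59 = 71
N̂ = 153072 / 71 ≈ 2155.9 → 2156

N ≈ 2156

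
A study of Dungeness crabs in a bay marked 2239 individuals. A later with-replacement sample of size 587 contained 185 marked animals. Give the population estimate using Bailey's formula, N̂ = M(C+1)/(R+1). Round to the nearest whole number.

N ≈ 7078

N̂ = 2239·(587+1)/(185+1) = 2239·588/186 = 1316532/186 ≈ 7078.1 → 7078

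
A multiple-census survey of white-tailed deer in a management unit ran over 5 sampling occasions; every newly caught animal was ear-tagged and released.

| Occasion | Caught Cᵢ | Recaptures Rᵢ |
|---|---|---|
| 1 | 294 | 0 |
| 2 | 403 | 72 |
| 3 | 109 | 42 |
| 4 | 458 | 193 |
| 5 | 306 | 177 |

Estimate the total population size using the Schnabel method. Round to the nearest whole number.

N ≈ 1645

Marked at large before each occasion: Mᵢ = Σⱼ<ᵢ (Cⱼ − Rⱼ) → M1=0, M2=294, M3=625, M4=692, M5=957
Σ MᵢCᵢ = 0·294 + 294·403 + 625·109 + 692·458 + 957·306 = 0 + 118482 + 68125 + 316936 + 292842 = 796385
Σ Rᵢ = 0 + 72 + 42 + 193 + 177 = 484
N̂ = 796385 / 484 ≈ 1645.4 → 1645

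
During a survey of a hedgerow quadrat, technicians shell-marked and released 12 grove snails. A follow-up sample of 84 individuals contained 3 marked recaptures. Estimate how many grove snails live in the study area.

N = (12 × 84) / 3 = 1008 / 3 = 336

N = 336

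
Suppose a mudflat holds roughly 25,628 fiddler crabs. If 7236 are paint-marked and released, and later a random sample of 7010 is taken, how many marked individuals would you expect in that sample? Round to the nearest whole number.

The marked fraction of the population is 7236/25628, so in a sample of 7010 expect C·(M/N) marked.
E[R] = 7236 × 7010 / 25628 = 50724360 / 25628 ≈ 1979.3 → 1979

expected recaptures ≈ 1979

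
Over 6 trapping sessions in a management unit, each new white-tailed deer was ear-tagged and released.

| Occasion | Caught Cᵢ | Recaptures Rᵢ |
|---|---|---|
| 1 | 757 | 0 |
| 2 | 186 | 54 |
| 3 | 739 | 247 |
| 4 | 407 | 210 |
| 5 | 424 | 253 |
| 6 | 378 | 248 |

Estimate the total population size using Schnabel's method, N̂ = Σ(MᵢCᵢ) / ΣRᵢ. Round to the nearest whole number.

Marked at large before each occasion: Mᵢ = Σⱼ<ᵢ (Cⱼ − Rⱼ) → M1=0, M2=757, M3=889, M4=1381, M5=1578, M6=1749
Σ MᵢCᵢ = 0·757 + 757·186 + 889·739 + 1381·407 + 1578·424 + 1749·378 = 0 + 140802 + 656971 + 562067 + 669072 + 661122 = 2690034
Σ Rᵢ = 0 + 54 + 247 + 210 + 253 + 248 = 1012
N̂ = 2690034 / 1012 ≈ 2658.1 → 2658

N ≈ 2658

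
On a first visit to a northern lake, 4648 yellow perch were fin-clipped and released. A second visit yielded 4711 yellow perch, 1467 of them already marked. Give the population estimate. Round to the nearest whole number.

N = (4648 × 4711) / 1467 = 21896728 / 1467 ≈ 14926.2 → 14926

N ≈ 14,926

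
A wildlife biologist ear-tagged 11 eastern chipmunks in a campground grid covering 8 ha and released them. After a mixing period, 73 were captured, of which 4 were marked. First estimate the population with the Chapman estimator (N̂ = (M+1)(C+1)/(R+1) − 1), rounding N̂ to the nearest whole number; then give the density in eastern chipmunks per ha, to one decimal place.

density ≈ 22.1 eastern chipmunks per ha

N̂ = 12·74/5 − 1 = 888/5 − 1 ≈ 176.6 → 177
Density = N̂ / area = 177 / 8 ≈ 22.12 → 22.1 per ha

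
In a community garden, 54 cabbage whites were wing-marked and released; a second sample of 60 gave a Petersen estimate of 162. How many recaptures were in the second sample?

From N = M·C/R: R = M·C / N = 54·60 / 162 = 3240 / 162 = 20.

R = 20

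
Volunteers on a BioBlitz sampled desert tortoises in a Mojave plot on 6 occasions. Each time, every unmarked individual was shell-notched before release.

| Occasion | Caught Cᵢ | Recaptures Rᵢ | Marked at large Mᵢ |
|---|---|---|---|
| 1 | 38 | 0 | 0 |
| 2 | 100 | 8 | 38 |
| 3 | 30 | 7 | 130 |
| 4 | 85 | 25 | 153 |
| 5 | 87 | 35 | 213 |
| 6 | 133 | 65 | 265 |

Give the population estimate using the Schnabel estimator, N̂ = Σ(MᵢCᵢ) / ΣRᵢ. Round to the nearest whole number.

Σ MᵢCᵢ = 0·38 + 38·100 + 130·30 + 153·85 + 213·87 + 265·133 = 0 + 3800 + 3900 + 13005 + 18531 + 35245 = 74481
Σ Rᵢ = 0 + 8 + 7 + 25 + 35 + 65 = 140
N̂ = 74481 / 140 ≈ 532.0 → 532

N ≈ 532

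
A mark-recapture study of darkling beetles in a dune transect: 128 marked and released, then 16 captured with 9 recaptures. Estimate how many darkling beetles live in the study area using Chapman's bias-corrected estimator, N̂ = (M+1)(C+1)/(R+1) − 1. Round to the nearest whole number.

N̂ = (128+1)(16+1)/(9+1) − 1 = 129·17/10 − 1
= 2193/10 − 1 ≈ 219.3 − 1 ≈ 218.3 → 218

N ≈ 218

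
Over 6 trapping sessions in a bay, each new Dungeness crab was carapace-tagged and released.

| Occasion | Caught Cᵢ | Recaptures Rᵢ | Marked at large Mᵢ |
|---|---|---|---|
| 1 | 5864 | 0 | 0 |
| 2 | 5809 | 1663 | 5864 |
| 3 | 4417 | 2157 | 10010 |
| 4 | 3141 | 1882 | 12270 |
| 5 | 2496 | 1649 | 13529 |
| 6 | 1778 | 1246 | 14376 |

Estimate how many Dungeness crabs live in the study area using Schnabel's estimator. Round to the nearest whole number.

N ≈ 20,489

Σ MᵢCᵢ = 0·5864 + 5864·5809 + 10010·4417 + 12270·3141 + 13529·2496 + 14376·1778 = 0 + 34063976 + 44214170 + 38540070 + 33768384 + 25560528 = 176147128
Σ Rᵢ = 0 + 1663 + 2157 + 1882 + 1649 + 1246 = 8597
N̂ = 176147128 / 8597 ≈ 20489.4 → 20489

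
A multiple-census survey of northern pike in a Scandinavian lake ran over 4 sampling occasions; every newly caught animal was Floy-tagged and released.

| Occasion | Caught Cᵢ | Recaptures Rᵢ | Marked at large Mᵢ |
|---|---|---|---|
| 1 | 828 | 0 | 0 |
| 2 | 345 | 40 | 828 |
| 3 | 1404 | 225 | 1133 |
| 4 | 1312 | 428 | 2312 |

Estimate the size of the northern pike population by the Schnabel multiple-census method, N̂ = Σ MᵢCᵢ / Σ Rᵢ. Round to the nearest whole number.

Σ MᵢCᵢ = 0·828 + 828·345 + 1133·1404 + 2312·1312 = 0 + 285660 + 1590732 + 3033344 = 4909736
Σ Rᵢ = 0 + 40 + 225 + 428 = 693
N̂ = 4909736 / 693 ≈ 7084.8 → 7085

N ≈ 7085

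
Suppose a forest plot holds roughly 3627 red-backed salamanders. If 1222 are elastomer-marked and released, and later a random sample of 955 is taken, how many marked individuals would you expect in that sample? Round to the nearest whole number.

expected recaptures ≈ 322

The marked fraction of the population is 1222/3627, so in a sample of 955 expect C·(M/N) marked.
E[R] = 1222 × 955 / 3627 = 1167010 / 3627 ≈ 321.8 → 322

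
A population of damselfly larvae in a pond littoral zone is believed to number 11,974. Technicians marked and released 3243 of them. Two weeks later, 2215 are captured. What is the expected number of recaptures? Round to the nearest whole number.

The marked fraction of the population is 3243/11974, so in a sample of 2215 expect C·(M/N) marked.
E[R] = 3243 × 2215 / 11974 = 7183245 / 11974 ≈ 599.9 → 600

expected recaptures ≈ 600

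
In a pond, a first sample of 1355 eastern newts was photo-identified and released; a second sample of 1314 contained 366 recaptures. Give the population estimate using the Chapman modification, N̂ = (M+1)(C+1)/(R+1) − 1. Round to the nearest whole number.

N̂ = (1355+1)(1314+1)/(366+1) − 1 = 1356·1315/367 − 1
= 1783140/367 − 1 ≈ 4858.7 − 1 ≈ 4857.7 → 4858

N ≈ 4858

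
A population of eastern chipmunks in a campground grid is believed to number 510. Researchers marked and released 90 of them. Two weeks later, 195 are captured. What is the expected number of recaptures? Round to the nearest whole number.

expected recaptures ≈ 34

Expected recaptures E[R] = M·C / N.
E[R] = 90 × 195 / 510 = 17550 / 510 ≈ 34.4 → 34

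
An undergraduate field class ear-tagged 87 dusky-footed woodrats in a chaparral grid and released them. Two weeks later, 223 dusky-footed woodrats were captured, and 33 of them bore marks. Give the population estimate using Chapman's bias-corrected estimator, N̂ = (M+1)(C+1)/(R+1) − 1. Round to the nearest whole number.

N̂ = (87+1)(223+1)/(33+1) − 1 = 88·224/34 − 1
= 19712/34 − 1 ≈ 579.8 − 1 ≈ 578.8 → 579

N ≈ 579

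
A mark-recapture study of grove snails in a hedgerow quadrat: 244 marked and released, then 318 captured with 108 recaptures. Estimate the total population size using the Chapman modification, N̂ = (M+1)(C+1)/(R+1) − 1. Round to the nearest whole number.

N̂ = (244+1)(318+1)/(108+1) − 1 = 245·319/109 − 1
= 78155/109 − 1 ≈ 717.0 − 1 ≈ 716.0 → 716

N ≈ 716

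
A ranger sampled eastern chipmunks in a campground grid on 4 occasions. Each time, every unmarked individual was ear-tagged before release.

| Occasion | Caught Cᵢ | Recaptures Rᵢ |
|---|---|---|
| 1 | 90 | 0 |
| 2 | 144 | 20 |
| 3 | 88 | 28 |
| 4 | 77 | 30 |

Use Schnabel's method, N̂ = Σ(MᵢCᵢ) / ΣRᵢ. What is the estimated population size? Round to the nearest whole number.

N ≈ 678

Marked at large before each occasion: Mᵢ = Σⱼ<ᵢ (Cⱼ − Rⱼ) → M1=0, M2=90, M3=214, M4=274
Σ MᵢCᵢ = 0·90 + 90·144 + 214·88 + 274·77 = 0 + 12960 + 18832 + 21098 = 52890
Σ Rᵢ = 0 + 20 + 28 + 30 = 78
N̂ = 52890 / 78 ≈ 678.1 → 678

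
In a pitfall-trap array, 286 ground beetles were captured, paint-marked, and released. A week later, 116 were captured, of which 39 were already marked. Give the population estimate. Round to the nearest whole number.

If marked individuals mix randomly, R/C ≈ M/N, giving N ≈ M·C/R.
N = (286 × 116) / 39 = 33176 / 39 ≈ 850.7 → 851

N ≈ 851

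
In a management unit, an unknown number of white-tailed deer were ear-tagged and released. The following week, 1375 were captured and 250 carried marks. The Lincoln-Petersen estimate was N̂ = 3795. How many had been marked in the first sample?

M = 690

From N = M·C/R: M = N·R / C = 3795·250 / 1375 = 948750 / 1375 = 690.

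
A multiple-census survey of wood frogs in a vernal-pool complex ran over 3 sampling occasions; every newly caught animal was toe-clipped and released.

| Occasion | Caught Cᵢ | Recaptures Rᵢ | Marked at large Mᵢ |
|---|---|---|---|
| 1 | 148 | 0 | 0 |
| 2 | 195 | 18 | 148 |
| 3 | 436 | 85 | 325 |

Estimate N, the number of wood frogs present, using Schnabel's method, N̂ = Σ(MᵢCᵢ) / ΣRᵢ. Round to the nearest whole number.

N ≈ 1656

Σ MᵢCᵢ = 0·148 + 148·195 + 325·436 = 0 + 28860 + 141700 = 170560
Σ Rᵢ = 0 + 18 + 85 = 103
N̂ = 170560 / 103 ≈ 1655.9 → 1656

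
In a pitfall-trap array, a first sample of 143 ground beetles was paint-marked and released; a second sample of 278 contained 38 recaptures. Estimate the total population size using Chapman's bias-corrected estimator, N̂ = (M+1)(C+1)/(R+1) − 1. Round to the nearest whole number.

N ≈ 1029

N̂ = (143+1)(278+1)/(38+1) − 1 = 144·279/39 − 1
= 40176/39 − 1 ≈ 1030.2 − 1 ≈ 1029.2 → 1029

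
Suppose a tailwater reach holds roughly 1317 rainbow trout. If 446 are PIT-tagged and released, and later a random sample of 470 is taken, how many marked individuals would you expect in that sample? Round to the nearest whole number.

expected recaptures ≈ 159

The marked fraction of the population is 446/1317, so in a sample of 470 expect C·(M/N) marked.
E[R] = 446 × 470 / 1317 = 209620 / 1317 ≈ 159.2 → 159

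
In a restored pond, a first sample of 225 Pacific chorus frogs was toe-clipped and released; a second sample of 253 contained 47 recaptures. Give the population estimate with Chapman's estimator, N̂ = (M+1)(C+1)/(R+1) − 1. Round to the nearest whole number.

N̂ = (225+1)(253+1)/(47+1) − 1 = 226·254/48 − 1
= 57404/48 − 1 ≈ 1195.9 − 1 ≈ 1194.9 → 1195

N ≈ 1195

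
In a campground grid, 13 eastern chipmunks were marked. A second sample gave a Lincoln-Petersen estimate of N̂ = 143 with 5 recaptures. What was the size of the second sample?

C = 55

From N = M·C/R: C = N·R / M = 143·5 / 13 = 715 / 13 = 55.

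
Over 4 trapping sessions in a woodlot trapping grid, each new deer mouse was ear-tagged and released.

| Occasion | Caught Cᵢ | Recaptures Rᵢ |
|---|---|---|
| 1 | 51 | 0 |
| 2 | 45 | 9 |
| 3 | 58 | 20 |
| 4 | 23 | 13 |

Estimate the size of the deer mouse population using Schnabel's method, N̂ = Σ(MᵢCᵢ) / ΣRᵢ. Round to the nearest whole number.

N ≈ 243

Marked at large before each occasion: Mᵢ = Σⱼ<ᵢ (Cⱼ − Rⱼ) → M1=0, M2=51, M3=87, M4=125
Σ MᵢCᵢ = 0·51 + 51·45 + 87·58 + 125·23 = 0 + 2295 + 5046 + 2875 = 10216
Σ Rᵢ = 0 + 9 + 20 + 13 = 42
N̂ = 10216 / 42 ≈ 243.2 → 243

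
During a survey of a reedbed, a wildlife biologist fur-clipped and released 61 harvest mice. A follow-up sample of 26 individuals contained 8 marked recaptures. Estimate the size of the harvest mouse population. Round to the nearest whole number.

Lincoln-Petersen assumes M/N = R/C, so N = M·C / R.
N = (61 × 26) / 8 = 1586 / 8 ≈ 198.2 → 198

N ≈ 198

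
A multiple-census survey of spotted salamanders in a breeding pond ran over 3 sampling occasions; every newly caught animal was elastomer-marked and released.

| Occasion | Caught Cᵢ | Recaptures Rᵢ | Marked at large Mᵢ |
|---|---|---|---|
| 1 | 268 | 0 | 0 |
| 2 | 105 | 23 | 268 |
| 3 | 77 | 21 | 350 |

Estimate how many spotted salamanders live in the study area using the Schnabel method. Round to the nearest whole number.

Σ MᵢCᵢ = 0·268 + 268·105 + 350·77 = 0 + 28140 + 26950 = 55090
Σ Rᵢ = 0 + 23 + 21 = 44
N̂ = 55090 / 44 ≈ 1252.0 → 1252

N ≈ 1252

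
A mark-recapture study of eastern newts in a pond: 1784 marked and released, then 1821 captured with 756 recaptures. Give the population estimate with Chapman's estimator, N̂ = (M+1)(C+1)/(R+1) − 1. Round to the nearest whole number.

N̂ = (1784+1)(1821+1)/(756+1) − 1 = 1785·1822/757 − 1
= 3252270/757 − 1 ≈ 4296.3 − 1 ≈ 4295.3 → 4295

N ≈ 4295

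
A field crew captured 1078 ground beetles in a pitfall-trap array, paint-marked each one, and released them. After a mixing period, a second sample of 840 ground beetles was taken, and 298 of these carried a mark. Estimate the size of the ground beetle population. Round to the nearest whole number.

The marked fraction in the recapture sample should equal the marked fraction in the population: 298/840 = 1078/N.
N = (1078 × 840) / 298 = 905520 / 298 ≈ 3038.7 → 3039

N ≈ 3039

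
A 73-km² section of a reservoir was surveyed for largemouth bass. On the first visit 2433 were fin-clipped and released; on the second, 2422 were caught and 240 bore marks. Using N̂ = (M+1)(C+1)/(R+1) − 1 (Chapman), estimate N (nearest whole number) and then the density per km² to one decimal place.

density ≈ 335.2 largemouth bass per km²

N̂ = 2434·2423/241 − 1 = 5897582/241 − 1 ≈ 24470.3 → 24470
Density = N̂ / area = 24470 / 73 ≈ 335.21 → 335.2 per km²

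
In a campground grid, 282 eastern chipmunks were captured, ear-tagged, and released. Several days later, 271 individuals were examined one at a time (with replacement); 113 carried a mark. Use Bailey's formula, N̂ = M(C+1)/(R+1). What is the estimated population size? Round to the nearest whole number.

N ≈ 673

N̂ = 282·(271+1)/(113+1) = 282·272/114 = 76704/114 ≈ 672.8 → 673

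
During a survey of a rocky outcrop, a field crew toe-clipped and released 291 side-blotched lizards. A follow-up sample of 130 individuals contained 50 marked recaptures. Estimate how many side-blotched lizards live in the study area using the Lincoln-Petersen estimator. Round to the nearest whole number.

N = (291 × 130) / 50 = 37830 / 50 ≈ 756.6 → 757

N ≈ 757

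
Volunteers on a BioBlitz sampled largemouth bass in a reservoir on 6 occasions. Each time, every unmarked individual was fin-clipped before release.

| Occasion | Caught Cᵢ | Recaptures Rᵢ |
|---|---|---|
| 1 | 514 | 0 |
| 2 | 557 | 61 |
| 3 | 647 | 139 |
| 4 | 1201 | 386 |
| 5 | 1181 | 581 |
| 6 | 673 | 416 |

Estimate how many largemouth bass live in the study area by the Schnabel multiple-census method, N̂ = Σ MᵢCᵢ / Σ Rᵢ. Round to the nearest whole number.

N ≈ 4733

Marked at large before each occasion: Mᵢ = Σⱼ<ᵢ (Cⱼ − Rⱼ) → M1=0, M2=514, M3=1010, M4=1518, M5=2333, M6=2933
Σ MᵢCᵢ = 0·514 + 514·557 + 1010·647 + 1518·1201 + 2333·1181 + 2933·673 = 0 + 286298 + 653470 + 1823118 + 2755273 + 1973909 = 7492068
Σ Rᵢ = 0 + 61 + 139 + 386 + 581 + 416 = 1583
N̂ = 7492068 / 1583 ≈ 4732.8 → 4733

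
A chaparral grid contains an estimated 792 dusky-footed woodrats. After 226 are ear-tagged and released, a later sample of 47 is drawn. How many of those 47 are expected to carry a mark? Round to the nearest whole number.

expected recaptures ≈ 13

Expected recaptures E[R] = M·C / N.
E[R] = 226 × 47 / 792 = 10622 / 792 ≈ 13.4 → 13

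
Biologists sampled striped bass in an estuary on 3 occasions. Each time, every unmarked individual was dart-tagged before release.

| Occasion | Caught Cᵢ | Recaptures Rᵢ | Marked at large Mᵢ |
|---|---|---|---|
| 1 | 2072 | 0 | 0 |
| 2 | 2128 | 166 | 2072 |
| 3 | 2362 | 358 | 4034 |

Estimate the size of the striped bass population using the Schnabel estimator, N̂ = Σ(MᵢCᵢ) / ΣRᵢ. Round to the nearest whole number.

Σ MᵢCᵢ = 0·2072 + 2072·2128 + 4034·2362 = 0 + 4409216 + 9528308 = 13937524
Σ Rᵢ = 0 + 166 + 358 = 524
N̂ = 13937524 / 524 ≈ 26598.3 → 26598

N ≈ 26,598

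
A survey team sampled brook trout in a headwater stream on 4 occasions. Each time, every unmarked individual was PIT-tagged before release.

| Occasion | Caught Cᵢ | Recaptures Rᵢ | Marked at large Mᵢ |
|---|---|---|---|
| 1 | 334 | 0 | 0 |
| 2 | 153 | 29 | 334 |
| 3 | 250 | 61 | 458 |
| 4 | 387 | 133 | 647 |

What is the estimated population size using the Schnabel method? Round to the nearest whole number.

N ≈ 1865

Σ MᵢCᵢ = 0·334 + 334·153 + 458·250 + 647·387 = 0 + 51102 + 114500 + 250389 = 415991
Σ Rᵢ = 0 + 29 + 61 + 133 = 223
N̂ = 415991 / 223 ≈ 1865.4 → 1865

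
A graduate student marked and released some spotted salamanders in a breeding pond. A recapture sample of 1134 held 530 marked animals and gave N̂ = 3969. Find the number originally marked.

From N = M·C/R: M = N·R / C = 3969·530 / 1134 = 2103570 / 1134 = 1855.

M = 1855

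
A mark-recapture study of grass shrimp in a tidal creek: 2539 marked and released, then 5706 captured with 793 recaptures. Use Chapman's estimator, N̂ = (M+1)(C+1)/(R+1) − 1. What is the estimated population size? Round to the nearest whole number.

N ≈ 18,256

N̂ = (2539+1)(5706+1)/(793+1) − 1 = 2540·5707/794 − 1
= 14495780/794 − 1 ≈ 18256.6 − 1 ≈ 18255.6 → 18256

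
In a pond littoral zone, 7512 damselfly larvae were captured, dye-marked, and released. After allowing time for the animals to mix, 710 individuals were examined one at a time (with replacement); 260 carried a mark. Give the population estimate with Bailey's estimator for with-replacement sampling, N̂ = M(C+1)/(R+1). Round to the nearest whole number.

N̂ = 7512·(710+1)/(260+1) = 7512·711/261 = 5341032/261 ≈ 20463.7 → 20464

N ≈ 20,464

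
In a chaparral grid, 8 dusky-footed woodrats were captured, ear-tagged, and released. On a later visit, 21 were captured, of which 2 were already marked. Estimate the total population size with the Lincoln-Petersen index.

N = 84

N = (8 × 21) / 2 = 168 / 2 = 84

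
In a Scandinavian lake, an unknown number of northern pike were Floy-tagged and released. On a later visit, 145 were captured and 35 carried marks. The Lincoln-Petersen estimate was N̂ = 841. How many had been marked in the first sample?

From N = M·C/R: M = N·R / C = 841·35 / 145 = 29435 / 145 = 203.

M = 203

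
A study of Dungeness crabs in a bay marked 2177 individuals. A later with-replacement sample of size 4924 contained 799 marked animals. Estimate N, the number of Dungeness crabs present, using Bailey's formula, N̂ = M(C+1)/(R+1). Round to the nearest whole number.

N̂ = 2177·(4924+1)/(799+1) = 2177·4925/800 = 10721725/800 ≈ 13402.2 → 13402

N ≈ 13,402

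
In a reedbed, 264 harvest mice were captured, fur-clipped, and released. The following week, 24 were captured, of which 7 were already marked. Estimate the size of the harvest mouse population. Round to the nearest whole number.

N ≈ 905

The marked fraction in the recapture sample should equal the marked fraction in the population: 7/24 = 264/N.
N = (264 × 24) / 7 = 6336 / 7 ≈ 905.1 → 905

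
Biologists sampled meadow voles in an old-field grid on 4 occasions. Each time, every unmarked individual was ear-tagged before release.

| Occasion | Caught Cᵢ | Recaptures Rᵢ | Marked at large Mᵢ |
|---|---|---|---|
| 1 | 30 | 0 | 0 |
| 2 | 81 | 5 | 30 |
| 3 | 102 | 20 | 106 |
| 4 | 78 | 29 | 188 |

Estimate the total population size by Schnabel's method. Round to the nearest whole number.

N ≈ 517

Σ MᵢCᵢ = 0·30 + 30·81 + 106·102 + 188·78 = 0 + 2430 + 10812 + 14664 = 27906
Σ Rᵢ = 0 + 5 + 20 + 29 = 54
N̂ = 27906 / 54 ≈ 516.8 → 517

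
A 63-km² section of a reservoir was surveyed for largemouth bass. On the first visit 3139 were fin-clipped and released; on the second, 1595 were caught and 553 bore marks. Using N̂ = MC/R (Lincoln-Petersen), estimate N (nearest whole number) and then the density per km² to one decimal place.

N̂ = 3139·1595/553 = 5006705/553 ≈ 9053.7 → 9054
Density = N̂ / area = 9054 / 63 ≈ 143.71 → 143.7 per km²

density ≈ 143.7 largemouth bass per km²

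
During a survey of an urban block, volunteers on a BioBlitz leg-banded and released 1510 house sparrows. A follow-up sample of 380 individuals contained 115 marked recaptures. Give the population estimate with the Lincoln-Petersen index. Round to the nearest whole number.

N ≈ 4990

Lincoln-Petersen assumes M/N = R/C, so N = M·C / R.
N = (1510 × 380) / 115 = 573800 / 115 ≈ 4989.6 → 4990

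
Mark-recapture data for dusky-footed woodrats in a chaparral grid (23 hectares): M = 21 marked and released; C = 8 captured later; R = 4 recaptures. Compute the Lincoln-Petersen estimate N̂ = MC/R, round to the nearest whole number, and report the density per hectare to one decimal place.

N̂ = 21·8/4 = 168/4 = 42
Density = N̂ / area = 42 / 23 ≈ 1.83 → 1.8 per hectare

density ≈ 1.8 dusky-footed woodrats per hectare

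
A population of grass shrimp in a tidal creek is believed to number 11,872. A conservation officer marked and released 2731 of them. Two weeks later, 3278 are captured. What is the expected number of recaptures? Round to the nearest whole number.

Expected recaptures E[R] = M·C / N.
E[R] = 2731 × 3278 / 11872 = 8952218 / 11872 ≈ 754.1 → 754

expected recaptures ≈ 754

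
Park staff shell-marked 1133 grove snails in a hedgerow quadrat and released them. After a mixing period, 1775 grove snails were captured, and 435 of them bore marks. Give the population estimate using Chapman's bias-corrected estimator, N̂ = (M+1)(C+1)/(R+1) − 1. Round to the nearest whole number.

N ≈ 4618

N̂ = (1133+1)(1775+1)/(435+1) − 1 = 1134·1776/436 − 1
= 2013984/436 − 1 ≈ 4619.2 − 1 ≈ 4618.2 → 4618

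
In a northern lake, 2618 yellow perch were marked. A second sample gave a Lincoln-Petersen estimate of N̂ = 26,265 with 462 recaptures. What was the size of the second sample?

C = 4635

From N = M·C/R: C = N·R / M = 26265·462 / 2618 = 12134430 / 2618 = 4635.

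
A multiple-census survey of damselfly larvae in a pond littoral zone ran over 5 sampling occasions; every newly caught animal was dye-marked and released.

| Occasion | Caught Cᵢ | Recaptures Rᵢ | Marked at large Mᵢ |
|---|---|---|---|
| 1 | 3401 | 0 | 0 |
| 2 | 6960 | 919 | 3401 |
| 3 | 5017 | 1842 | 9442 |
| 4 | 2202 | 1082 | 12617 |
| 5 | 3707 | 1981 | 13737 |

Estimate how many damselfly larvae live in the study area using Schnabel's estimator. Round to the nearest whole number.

Σ MᵢCᵢ = 0·3401 + 3401·6960 + 9442·5017 + 12617·2202 + 13737·3707 = 0 + 23670960 + 47370514 + 27782634 + 50923059 = 149747167
Σ Rᵢ = 0 + 919 + 1842 + 1082 + 1981 = 5824
N̂ = 149747167 / 5824 ≈ 25712.1 → 25712

N ≈ 25,712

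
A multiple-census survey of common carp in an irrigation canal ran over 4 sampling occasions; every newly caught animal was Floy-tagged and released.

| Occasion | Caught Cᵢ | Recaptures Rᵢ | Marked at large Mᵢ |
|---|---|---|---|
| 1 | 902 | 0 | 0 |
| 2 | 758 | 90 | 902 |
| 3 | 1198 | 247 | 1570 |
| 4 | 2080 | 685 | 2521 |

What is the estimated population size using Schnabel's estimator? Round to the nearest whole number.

Σ MᵢCᵢ = 0·902 + 902·758 + 1570·1198 + 2521·2080 = 0 + 683716 + 1880860 + 5243680 = 7808256
Σ Rᵢ = 0 + 90 + 247 + 685 = 1022
N̂ = 7808256 / 1022 ≈ 7640.2 → 7640

N ≈ 7640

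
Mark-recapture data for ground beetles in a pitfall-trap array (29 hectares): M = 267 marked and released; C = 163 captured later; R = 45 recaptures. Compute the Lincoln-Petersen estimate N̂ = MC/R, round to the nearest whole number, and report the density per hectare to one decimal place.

density ≈ 33.3 ground beetles per hectare

N̂ = 267·163/45 = 43521/45 ≈ 967.1 → 967
Density = N̂ / area = 967 / 29 ≈ 33.34 → 33.3 per hectare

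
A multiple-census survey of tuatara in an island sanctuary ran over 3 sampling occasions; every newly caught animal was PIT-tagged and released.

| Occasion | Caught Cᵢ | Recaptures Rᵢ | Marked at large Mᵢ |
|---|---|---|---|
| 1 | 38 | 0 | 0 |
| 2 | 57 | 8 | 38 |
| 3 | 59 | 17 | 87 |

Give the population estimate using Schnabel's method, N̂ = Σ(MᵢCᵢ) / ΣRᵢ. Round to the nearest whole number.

Σ MᵢCᵢ = 0·38 + 38·57 + 87·59 = 0 + 2166 + 5133 = 7299
Σ Rᵢ = 0 + 8 + 17 = 25
N̂ = 7299 / 25 ≈ 292.0 → 292

N ≈ 292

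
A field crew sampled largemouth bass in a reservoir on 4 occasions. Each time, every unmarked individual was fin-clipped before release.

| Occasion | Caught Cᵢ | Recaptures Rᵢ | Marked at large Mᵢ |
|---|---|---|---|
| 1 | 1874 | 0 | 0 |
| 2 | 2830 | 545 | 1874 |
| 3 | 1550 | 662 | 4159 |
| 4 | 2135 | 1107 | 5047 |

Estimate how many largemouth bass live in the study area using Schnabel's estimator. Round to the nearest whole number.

N ≈ 9734

Σ MᵢCᵢ = 0·1874 + 1874·2830 + 4159·1550 + 5047·2135 = 0 + 5303420 + 6446450 + 10775345 = 22525215
Σ Rᵢ = 0 + 545 + 662 + 1107 = 2314
N̂ = 22525215 / 2314 ≈ 9734.3 → 9734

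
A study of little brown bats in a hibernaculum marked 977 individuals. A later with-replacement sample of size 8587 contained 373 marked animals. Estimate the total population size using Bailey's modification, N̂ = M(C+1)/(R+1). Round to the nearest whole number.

N ≈ 22,434

N̂ = 977·(8587+1)/(373+1) = 977·8588/374 = 8390476/374 ≈ 22434.4 → 22434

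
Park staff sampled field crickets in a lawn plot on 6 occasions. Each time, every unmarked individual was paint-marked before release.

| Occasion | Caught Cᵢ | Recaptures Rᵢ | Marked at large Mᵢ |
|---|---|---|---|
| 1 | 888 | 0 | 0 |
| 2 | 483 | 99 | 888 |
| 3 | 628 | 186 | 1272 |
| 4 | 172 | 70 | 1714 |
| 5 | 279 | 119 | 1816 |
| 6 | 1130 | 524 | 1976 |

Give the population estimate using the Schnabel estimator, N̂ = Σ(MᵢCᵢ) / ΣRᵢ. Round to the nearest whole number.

Σ MᵢCᵢ = 0·888 + 888·483 + 1272·628 + 1714·172 + 1816·279 + 1976·1130 = 0 + 428904 + 798816 + 294808 + 506664 + 2232880 = 4262072
Σ Rᵢ = 0 + 99 + 186 + 70 + 119 + 524 = 998
N̂ = 4262072 / 998 ≈ 4270.6 → 4271

N ≈ 4271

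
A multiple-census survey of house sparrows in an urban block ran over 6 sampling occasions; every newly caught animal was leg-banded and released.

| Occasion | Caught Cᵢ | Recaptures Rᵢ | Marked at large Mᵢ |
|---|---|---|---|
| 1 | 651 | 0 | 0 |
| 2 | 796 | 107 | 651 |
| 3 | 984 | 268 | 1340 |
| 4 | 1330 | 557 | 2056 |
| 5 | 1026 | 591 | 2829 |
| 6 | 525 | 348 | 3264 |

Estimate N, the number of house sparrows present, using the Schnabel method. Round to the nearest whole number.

N ≈ 4910

Σ MᵢCᵢ = 0·651 + 651·796 + 1340·984 + 2056·1330 + 2829·1026 + 3264·525 = 0 + 518196 + 1318560 + 2734480 + 2902554 + 1713600 = 9187390
Σ Rᵢ = 0 + 107 + 268 + 557 + 591 + 348 = 1871
N̂ = 9187390 / 1871 ≈ 4910.4 → 4910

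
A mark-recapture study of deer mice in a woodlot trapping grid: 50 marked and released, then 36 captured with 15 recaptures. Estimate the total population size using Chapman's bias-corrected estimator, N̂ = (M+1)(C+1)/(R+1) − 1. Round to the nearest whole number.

N̂ = (50+1)(36+1)/(15+1) − 1 = 51·37/16 − 1
= 1887/16 − 1 ≈ 117.9 − 1 ≈ 116.9 → 117

N ≈ 117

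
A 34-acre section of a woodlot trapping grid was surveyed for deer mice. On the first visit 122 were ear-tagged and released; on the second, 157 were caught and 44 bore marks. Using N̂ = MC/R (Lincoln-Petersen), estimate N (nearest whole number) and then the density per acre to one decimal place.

N̂ = 122·157/44 = 19154/44 ≈ 435.3 → 435
Density = N̂ / area = 435 / 34 ≈ 12.79 → 12.8 per acre

density ≈ 12.8 deer mice per acre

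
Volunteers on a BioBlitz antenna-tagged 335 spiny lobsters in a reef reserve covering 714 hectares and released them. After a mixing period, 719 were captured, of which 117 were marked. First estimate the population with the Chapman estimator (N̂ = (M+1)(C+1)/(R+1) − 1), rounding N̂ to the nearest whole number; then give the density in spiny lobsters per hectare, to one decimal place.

N̂ = 336·720/118 − 1 = 241920/118 − 1 ≈ 2049.2 → 2049
Density = N̂ / area = 2049 / 714 ≈ 2.87 → 2.9 per hectare

density ≈ 2.9 spiny lobsters per hectare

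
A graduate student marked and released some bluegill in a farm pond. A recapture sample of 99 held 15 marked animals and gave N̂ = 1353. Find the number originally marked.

M = 205

From N = M·C/R: M = N·R / C = 1353·15 / 99 = 20295 / 99 = 205.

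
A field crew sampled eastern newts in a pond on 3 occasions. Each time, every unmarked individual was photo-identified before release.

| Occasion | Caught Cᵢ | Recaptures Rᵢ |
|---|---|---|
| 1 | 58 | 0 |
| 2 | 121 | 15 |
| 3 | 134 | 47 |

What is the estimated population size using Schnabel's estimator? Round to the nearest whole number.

Marked at large before each occasion: Mᵢ = Σⱼ<ᵢ (Cⱼ − Rⱼ) → M1=0, M2=58, M3=164
Σ MᵢCᵢ = 0·58 + 58·121 + 164·134 = 0 + 7018 + 21976 = 28994
Σ Rᵢ = 0 + 15 + 47 = 62
N̂ = 28994 / 62 ≈ 467.6 → 468

N ≈ 468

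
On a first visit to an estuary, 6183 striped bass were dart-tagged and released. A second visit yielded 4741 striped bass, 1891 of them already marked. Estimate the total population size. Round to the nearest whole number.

N ≈ 15,502

N = (6183 × 4741) / 1891 = 29313603 / 1891 ≈ 15501.6 → 15502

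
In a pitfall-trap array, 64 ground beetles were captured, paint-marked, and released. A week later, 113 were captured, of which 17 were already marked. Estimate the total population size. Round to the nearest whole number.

N = (64 × 113) / 17 = 7232 / 17 ≈ 425.4 → 425

N ≈ 425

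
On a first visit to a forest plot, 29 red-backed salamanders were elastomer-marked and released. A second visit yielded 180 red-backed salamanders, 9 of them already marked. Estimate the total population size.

N = 580

N = (29 × 180) / 9 = 5220 / 9 = 580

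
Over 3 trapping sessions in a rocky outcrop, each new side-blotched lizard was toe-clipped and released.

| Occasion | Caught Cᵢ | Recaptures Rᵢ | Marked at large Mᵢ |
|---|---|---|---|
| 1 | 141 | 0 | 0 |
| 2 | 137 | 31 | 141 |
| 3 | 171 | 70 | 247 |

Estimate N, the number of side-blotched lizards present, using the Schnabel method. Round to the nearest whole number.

N ≈ 609

Σ MᵢCᵢ = 0·141 + 141·137 + 247·171 = 0 + 19317 + 42237 = 61554
Σ Rᵢ = 0 + 31 + 70 = 101
N̂ = 61554 / 101 ≈ 609.4 → 609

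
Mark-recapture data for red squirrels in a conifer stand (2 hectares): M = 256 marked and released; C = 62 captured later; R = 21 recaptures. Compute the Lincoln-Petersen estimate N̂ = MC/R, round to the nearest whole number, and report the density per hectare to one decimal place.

density ≈ 378.0 red squirrels per hectare

N̂ = 256·62/21 = 15872/21 ≈ 755.8 → 756
Density = N̂ / area = 756 / 2 = 378.0 per hectare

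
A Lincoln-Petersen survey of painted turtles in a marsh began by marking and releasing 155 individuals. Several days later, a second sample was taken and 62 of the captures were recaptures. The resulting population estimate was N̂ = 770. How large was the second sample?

From N = M·C/R: C = N·R / M = 770·62 / 155 = 47740 / 155 = 308.

C = 308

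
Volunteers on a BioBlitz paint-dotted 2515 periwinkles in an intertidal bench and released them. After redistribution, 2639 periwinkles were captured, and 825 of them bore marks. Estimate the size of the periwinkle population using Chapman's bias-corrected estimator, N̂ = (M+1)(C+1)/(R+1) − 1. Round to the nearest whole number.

N ≈ 8040

N̂ = (2515+1)(2639+1)/(825+1) − 1 = 2516·2640/826 − 1
= 6642240/826 − 1 ≈ 8041.45 − 1 ≈ 8040.45 → 8040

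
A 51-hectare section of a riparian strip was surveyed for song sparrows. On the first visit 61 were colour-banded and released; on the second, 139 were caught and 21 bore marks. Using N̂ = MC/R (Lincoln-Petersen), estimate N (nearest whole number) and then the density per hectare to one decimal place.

N̂ = 61·139/21 = 8479/21 ≈ 403.8 → 404
Density = N̂ / area = 404 / 51 ≈ 7.92 → 7.9 per hectare

density ≈ 7.9 song sparrows per hectare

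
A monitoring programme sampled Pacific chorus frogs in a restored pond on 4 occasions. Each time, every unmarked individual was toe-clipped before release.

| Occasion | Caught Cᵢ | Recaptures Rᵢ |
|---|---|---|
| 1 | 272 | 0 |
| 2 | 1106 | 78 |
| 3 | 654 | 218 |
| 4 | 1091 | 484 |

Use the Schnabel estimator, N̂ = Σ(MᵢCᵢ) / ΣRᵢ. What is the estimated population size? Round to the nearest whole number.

Marked at large before each occasion: Mᵢ = Σⱼ<ᵢ (Cⱼ − Rⱼ) → M1=0, M2=272, M3=1300, M4=1736
Σ MᵢCᵢ = 0·272 + 272·1106 + 1300·654 + 1736·1091 = 0 + 300832 + 850200 + 1893976 = 3045008
Σ Rᵢ = 0 + 78 + 218 + 484 = 780
N̂ = 3045008 / 780 ≈ 3903.9 → 3904

N ≈ 3904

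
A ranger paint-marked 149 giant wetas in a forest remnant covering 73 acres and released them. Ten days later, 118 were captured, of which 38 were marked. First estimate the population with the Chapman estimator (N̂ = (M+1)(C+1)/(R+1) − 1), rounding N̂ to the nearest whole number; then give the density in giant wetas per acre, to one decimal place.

N̂ = 150·119/39 − 1 = 17850/39 − 1 ≈ 456.7 → 457
Density = N̂ / area = 457 / 73 ≈ 6.26 → 6.3 per acre

density ≈ 6.3 giant wetas per acre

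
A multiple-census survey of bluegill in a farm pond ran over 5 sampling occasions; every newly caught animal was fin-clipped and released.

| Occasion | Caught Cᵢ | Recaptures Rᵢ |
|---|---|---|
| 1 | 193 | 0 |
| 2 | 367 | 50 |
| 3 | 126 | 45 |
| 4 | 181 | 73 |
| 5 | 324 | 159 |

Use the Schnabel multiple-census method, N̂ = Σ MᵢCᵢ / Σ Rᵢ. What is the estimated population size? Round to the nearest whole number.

N ≈ 1433

Marked at large before each occasion: Mᵢ = Σⱼ<ᵢ (Cⱼ − Rⱼ) → M1=0, M2=193, M3=510, M4=591, M5=699
Σ MᵢCᵢ = 0·193 + 193·367 + 510·126 + 591·181 + 699·324 = 0 + 70831 + 64260 + 106971 + 226476 = 468538
Σ Rᵢ = 0 + 50 + 45 + 73 + 159 = 327
N̂ = 468538 / 327 ≈ 1432.8 → 1433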